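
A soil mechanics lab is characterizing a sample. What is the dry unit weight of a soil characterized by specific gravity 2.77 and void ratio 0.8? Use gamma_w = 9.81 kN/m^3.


Result: 15.096 kN/m^3

Derivation:
Using gamma_d = Gs * gamma_w / (1 + e)
gamma_d = 2.77 * 9.81 / (1 + 0.8)
gamma_d = 2.77 * 9.81 / 1.8
gamma_d = 15.096 kN/m^3


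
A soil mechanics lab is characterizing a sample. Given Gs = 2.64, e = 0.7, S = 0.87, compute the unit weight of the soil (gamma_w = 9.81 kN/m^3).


Using gamma = gamma_w * (Gs + S*e) / (1 + e)
Numerator: Gs + S*e = 2.64 + 0.87*0.7 = 3.249
Denominator: 1 + e = 1 + 0.7 = 1.7
gamma = 9.81 * 3.249 / 1.7
gamma = 18.749 kN/m^3


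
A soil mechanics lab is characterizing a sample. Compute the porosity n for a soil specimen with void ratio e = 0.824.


Result: 0.4518

Derivation:
Using the relation n = e / (1 + e)
n = 0.824 / (1 + 0.824)
n = 0.824 / 1.824
n = 0.4518


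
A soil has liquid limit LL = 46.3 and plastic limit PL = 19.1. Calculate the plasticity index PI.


Using PI = LL - PL
PI = 46.3 - 19.1
PI = 27.2


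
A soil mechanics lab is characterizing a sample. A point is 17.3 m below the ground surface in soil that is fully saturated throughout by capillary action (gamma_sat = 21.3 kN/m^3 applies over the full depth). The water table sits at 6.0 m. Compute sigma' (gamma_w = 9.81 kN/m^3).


Total stress = gamma_sat * depth
sigma = 21.3 * 17.3 = 368.49 kPa
Pore water pressure u = gamma_w * (depth - d_wt)
u = 9.81 * (17.3 - 6.0) = 110.853 kPa
Effective stress = sigma - u
sigma' = 368.49 - 110.853 = 257.64 kPa


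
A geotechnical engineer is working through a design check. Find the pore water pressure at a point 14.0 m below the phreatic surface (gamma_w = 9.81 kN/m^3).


Using u = gamma_w * h_w
u = 9.81 * 14.0
u = 137.34 kPa


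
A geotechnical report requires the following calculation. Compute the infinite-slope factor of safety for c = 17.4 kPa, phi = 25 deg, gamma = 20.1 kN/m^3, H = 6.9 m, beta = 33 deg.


Using Fs = c / (gamma*H*sin(beta)*cos(beta)) + tan(phi)/tan(beta)
Cohesion contribution = 17.4 / (20.1*6.9*sin(33)*cos(33))
Cohesion contribution = 0.274665
Friction contribution = tan(25)/tan(33) = 0.718051
Fs = 0.274665 + 0.718051
Fs = 0.993


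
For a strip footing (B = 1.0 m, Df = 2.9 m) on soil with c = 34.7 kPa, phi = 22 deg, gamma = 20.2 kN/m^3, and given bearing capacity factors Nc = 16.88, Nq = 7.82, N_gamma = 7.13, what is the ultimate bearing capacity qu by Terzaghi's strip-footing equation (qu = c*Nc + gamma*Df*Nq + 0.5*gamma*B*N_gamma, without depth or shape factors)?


Compute qu = c*Nc + gamma*Df*Nq + 0.5*gamma*B*N_gamma
Term 1: 34.7 * 16.88 = 585.736
Term 2: 20.2 * 2.9 * 7.82 = 458.0956
Term 3: 0.5 * 20.2 * 1.0 * 7.13 = 72.013
qu = 585.736 + 458.0956 + 72.013
qu = 1115.84 kPa


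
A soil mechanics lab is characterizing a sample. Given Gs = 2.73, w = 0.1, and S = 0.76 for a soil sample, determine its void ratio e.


Using the relation e = Gs * w / S
e = 2.73 * 0.1 / 0.76
e = 0.3592


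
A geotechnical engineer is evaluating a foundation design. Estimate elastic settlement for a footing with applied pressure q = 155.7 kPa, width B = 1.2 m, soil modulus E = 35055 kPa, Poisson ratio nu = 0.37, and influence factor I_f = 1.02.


Using Se = q * B * (1 - nu^2) * I_f / E
1 - nu^2 = 1 - 0.37^2 = 0.8631
Se = 155.7 * 1.2 * 0.8631 * 1.02 / 35055
Se = 0.004692 m
Convert to mm: Se = 0.004692 * 1000 = 4.692 mm


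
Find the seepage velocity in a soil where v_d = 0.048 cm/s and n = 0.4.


Result: 0.12 cm/s

Derivation:
Using v_s = v_d / n
v_s = 0.048 / 0.4
v_s = 0.12 cm/s


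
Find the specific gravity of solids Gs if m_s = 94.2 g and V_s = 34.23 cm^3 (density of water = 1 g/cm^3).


Using Gs = m_s / (V_s * rho_w)
Since rho_w = 1 g/cm^3:
Gs = 94.2 / 34.23
Gs = 2.752


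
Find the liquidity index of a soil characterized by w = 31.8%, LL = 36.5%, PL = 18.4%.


First compute the plasticity index:
PI = LL - PL = 36.5 - 18.4 = 18.1
Then compute the liquidity index:
LI = (w - PL) / PI
LI = (31.8 - 18.4) / 18.1
LI = 0.74


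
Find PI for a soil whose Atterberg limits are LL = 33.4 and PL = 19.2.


Using PI = LL - PL
PI = 33.4 - 19.2
PI = 14.2


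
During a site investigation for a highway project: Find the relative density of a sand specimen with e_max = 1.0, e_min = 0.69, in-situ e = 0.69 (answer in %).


Using Dr = (e_max - e) / (e_max - e_min) * 100
e_max - e = 1.0 - 0.69 = 0.31
e_max - e_min = 1.0 - 0.69 = 0.31
Dr = 0.31 / 0.31 * 100
Dr = 100.0 %


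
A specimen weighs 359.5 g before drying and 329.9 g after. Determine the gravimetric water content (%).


Result: 8.97 %

Derivation:
Using w = (m_wet - m_dry) / m_dry * 100
m_wet - m_dry = 359.5 - 329.9 = 29.6 g
w = 29.6 / 329.9 * 100
w = 8.97 %


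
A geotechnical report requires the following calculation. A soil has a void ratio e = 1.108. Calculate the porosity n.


Using the relation n = e / (1 + e)
n = 1.108 / (1 + 1.108)
n = 1.108 / 2.108
n = 0.5256


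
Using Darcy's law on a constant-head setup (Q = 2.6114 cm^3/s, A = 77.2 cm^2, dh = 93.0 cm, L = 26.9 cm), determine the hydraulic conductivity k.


Result: 0.009784 cm/s

Derivation:
Compute hydraulic gradient:
i = dh / L = 93.0 / 26.9 = 3.45725
Then apply Darcy's law:
k = Q / (A * i)
k = 2.6114 / (77.2 * 3.45725)
k = 2.6114 / 266.9
k = 0.009784 cm/s


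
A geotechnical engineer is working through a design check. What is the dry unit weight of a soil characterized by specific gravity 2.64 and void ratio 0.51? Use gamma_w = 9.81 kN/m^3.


Result: 17.151 kN/m^3

Derivation:
Using gamma_d = Gs * gamma_w / (1 + e)
gamma_d = 2.64 * 9.81 / (1 + 0.51)
gamma_d = 2.64 * 9.81 / 1.51
gamma_d = 17.151 kN/m^3


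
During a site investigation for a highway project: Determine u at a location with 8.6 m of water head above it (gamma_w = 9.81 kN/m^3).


Using u = gamma_w * h_w
u = 9.81 * 8.6
u = 84.37 kPa


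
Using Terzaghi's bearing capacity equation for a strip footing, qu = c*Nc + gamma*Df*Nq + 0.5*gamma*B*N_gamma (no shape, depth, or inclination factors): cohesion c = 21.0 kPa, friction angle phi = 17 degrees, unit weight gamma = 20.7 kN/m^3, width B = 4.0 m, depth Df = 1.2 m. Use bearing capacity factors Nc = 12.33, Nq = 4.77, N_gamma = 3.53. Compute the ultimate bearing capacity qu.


Compute qu = c*Nc + gamma*Df*Nq + 0.5*gamma*B*N_gamma
Term 1: 21.0 * 12.33 = 258.93
Term 2: 20.7 * 1.2 * 4.77 = 118.4868
Term 3: 0.5 * 20.7 * 4.0 * 3.53 = 146.142
qu = 258.93 + 118.4868 + 146.142
qu = 523.56 kPa


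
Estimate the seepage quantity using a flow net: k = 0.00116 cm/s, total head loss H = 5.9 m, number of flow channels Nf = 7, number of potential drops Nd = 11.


Convert k to m/s for unit consistency with H:
k = 0.00116 cm/s = 0.00116 / 100 m/s = 1.16e-05 m/s
Using q = k * H * Nf / Nd
Nf / Nd = 7 / 11 = 0.6364
q = 1.16e-05 * 5.9 * 0.6364
q = 4.355e-05 m^3/s per m


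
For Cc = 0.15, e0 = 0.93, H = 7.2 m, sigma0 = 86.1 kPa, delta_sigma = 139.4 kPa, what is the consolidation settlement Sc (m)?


Result: 0.234 m

Derivation:
Using Sc = Cc * H / (1 + e0) * log10((sigma0 + delta_sigma) / sigma0)
Stress ratio = (86.1 + 139.4) / 86.1 = 2.61905
log10(2.61905) = 0.418143
Cc * H / (1 + e0) = 0.15 * 7.2 / (1 + 0.93) = 0.559585
Sc = 0.559585 * 0.418143
Sc = 0.234 m


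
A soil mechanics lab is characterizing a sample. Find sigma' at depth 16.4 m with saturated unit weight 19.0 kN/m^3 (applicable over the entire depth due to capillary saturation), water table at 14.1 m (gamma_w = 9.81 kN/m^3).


Total stress = gamma_sat * depth
sigma = 19.0 * 16.4 = 311.6 kPa
Pore water pressure u = gamma_w * (depth - d_wt)
u = 9.81 * (16.4 - 14.1) = 22.563 kPa
Effective stress = sigma - u
sigma' = 311.6 - 22.563 = 289.04 kPa


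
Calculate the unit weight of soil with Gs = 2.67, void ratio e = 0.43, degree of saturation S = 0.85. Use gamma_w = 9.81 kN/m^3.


Result: 20.824 kN/m^3

Derivation:
Using gamma = gamma_w * (Gs + S*e) / (1 + e)
Numerator: Gs + S*e = 2.67 + 0.85*0.43 = 3.0355
Denominator: 1 + e = 1 + 0.43 = 1.43
gamma = 9.81 * 3.0355 / 1.43
gamma = 20.824 kN/m^3


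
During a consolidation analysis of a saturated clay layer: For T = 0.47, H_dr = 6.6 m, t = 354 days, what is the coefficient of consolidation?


Result: 0.05783 m^2/day

Derivation:
Using cv = T * H_dr^2 / t
H_dr^2 = 6.6^2 = 43.56
cv = 0.47 * 43.56 / 354
cv = 0.05783 m^2/day


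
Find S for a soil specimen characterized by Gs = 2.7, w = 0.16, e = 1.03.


Result: 0.4194

Derivation:
Using S = Gs * w / e
S = 2.7 * 0.16 / 1.03
S = 0.4194


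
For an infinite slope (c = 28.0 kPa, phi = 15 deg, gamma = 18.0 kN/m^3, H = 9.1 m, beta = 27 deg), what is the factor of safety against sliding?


Using Fs = c / (gamma*H*sin(beta)*cos(beta)) + tan(phi)/tan(beta)
Cohesion contribution = 28.0 / (18.0*9.1*sin(27)*cos(27))
Cohesion contribution = 0.422587
Friction contribution = tan(15)/tan(27) = 0.52588
Fs = 0.422587 + 0.52588
Fs = 0.948


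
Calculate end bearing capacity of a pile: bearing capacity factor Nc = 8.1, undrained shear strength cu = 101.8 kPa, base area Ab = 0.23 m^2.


Result: 189.65 kN

Derivation:
Using Qb = Nc * cu * Ab
Qb = 8.1 * 101.8 * 0.23
Qb = 189.65 kN


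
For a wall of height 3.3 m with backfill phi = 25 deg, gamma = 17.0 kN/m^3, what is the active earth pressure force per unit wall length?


Result: 37.57 kN/m

Derivation:
Compute active earth pressure coefficient:
Ka = tan^2(45 - phi/2) = tan^2(32.5) = 0.405859
Compute active force:
Pa = 0.5 * Ka * gamma * H^2
Pa = 0.5 * 0.405859 * 17.0 * 3.3^2
Pa = 37.57 kN/m


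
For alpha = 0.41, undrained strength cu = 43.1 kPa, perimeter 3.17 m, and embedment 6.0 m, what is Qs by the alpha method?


Using Qs = alpha * cu * perimeter * L
Qs = 0.41 * 43.1 * 3.17 * 6.0
Qs = 336.1 kN


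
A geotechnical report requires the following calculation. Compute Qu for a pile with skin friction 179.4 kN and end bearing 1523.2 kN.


Using Qu = Qf + Qb
Qu = 179.4 + 1523.2
Qu = 1702.6 kN


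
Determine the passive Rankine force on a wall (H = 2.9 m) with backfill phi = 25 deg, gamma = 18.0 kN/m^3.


Result: 186.49 kN/m

Derivation:
Compute passive earth pressure coefficient:
Kp = tan^2(45 + phi/2) = tan^2(57.5) = 2.463913
Compute passive force:
Pp = 0.5 * Kp * gamma * H^2
Pp = 0.5 * 2.463913 * 18.0 * 2.9^2
Pp = 186.49 kN/m


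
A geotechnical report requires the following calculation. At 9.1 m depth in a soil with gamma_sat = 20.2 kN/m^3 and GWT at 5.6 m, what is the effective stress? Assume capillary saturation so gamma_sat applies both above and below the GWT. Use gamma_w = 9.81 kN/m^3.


Total stress = gamma_sat * depth
sigma = 20.2 * 9.1 = 183.82 kPa
Pore water pressure u = gamma_w * (depth - d_wt)
u = 9.81 * (9.1 - 5.6) = 34.335 kPa
Effective stress = sigma - u
sigma' = 183.82 - 34.335 = 149.49 kPa


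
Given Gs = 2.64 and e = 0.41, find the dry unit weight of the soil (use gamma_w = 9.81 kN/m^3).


Result: 18.368 kN/m^3

Derivation:
Using gamma_d = Gs * gamma_w / (1 + e)
gamma_d = 2.64 * 9.81 / (1 + 0.41)
gamma_d = 2.64 * 9.81 / 1.41
gamma_d = 18.368 kN/m^3


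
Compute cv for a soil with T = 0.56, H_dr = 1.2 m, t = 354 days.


Result: 0.00228 m^2/day

Derivation:
Using cv = T * H_dr^2 / t
H_dr^2 = 1.2^2 = 1.44
cv = 0.56 * 1.44 / 354
cv = 0.00228 m^2/day


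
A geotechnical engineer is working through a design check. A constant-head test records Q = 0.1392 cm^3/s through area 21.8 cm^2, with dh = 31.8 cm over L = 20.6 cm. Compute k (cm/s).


Result: 0.004136 cm/s

Derivation:
Compute hydraulic gradient:
i = dh / L = 31.8 / 20.6 = 1.54369
Then apply Darcy's law:
k = Q / (A * i)
k = 0.1392 / (21.8 * 1.54369)
k = 0.1392 / 33.6524
k = 0.004136 cm/s


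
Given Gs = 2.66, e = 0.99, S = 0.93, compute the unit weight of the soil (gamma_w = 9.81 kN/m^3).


Result: 17.652 kN/m^3

Derivation:
Using gamma = gamma_w * (Gs + S*e) / (1 + e)
Numerator: Gs + S*e = 2.66 + 0.93*0.99 = 3.5807
Denominator: 1 + e = 1 + 0.99 = 1.99
gamma = 9.81 * 3.5807 / 1.99
gamma = 17.652 kN/m^3


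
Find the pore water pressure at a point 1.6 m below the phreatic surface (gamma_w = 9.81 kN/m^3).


Using u = gamma_w * h_w
u = 9.81 * 1.6
u = 15.7 kPa


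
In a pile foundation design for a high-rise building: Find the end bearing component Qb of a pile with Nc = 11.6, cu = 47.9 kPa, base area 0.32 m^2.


Using Qb = Nc * cu * Ab
Qb = 11.6 * 47.9 * 0.32
Qb = 177.8 kN


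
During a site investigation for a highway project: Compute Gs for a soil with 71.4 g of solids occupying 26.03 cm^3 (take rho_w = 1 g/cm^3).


Result: 2.743

Derivation:
Using Gs = m_s / (V_s * rho_w)
Since rho_w = 1 g/cm^3:
Gs = 71.4 / 26.03
Gs = 2.743


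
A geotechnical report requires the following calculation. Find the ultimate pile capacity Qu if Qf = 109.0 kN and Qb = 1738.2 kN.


Result: 1847.2 kN

Derivation:
Using Qu = Qf + Qb
Qu = 109.0 + 1738.2
Qu = 1847.2 kN


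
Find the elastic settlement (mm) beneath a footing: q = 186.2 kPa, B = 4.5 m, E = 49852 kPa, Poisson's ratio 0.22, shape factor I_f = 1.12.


Using Se = q * B * (1 - nu^2) * I_f / E
1 - nu^2 = 1 - 0.22^2 = 0.9516
Se = 186.2 * 4.5 * 0.9516 * 1.12 / 49852
Se = 0.017914 m
Convert to mm: Se = 0.017914 * 1000 = 17.914 mm


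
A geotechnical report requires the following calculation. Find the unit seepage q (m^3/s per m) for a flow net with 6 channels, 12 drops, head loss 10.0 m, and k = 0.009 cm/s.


Convert k to m/s for unit consistency with H:
k = 0.009 cm/s = 0.009 / 100 m/s = 9e-05 m/s
Using q = k * H * Nf / Nd
Nf / Nd = 6 / 12 = 0.5
q = 9e-05 * 10.0 * 0.5
q = 0.00045 m^3/s per m


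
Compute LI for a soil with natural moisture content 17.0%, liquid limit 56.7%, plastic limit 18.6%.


Result: -0.042

Derivation:
First compute the plasticity index:
PI = LL - PL = 56.7 - 18.6 = 38.1
Then compute the liquidity index:
LI = (w - PL) / PI
LI = (17.0 - 18.6) / 38.1
LI = -0.042


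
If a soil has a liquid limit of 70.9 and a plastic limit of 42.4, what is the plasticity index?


Using PI = LL - PL
PI = 70.9 - 42.4
PI = 28.5


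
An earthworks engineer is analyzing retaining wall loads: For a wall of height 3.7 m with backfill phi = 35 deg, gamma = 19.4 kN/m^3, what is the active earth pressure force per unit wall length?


Compute active earth pressure coefficient:
Ka = tan^2(45 - phi/2) = tan^2(27.5) = 0.27099
Compute active force:
Pa = 0.5 * Ka * gamma * H^2
Pa = 0.5 * 0.27099 * 19.4 * 3.7^2
Pa = 35.99 kN/m


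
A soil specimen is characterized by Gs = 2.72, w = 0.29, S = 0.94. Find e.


Using the relation e = Gs * w / S
e = 2.72 * 0.29 / 0.94
e = 0.8391


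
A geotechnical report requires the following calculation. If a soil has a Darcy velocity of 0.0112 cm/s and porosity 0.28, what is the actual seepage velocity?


Using v_s = v_d / n
v_s = 0.0112 / 0.28
v_s = 0.04 cm/s


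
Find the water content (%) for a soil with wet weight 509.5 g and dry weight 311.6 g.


Using w = (m_wet - m_dry) / m_dry * 100
m_wet - m_dry = 509.5 - 311.6 = 197.9 g
w = 197.9 / 311.6 * 100
w = 63.51 %


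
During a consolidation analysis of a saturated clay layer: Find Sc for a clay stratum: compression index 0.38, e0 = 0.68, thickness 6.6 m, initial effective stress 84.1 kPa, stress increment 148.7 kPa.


Result: 0.6601 m

Derivation:
Using Sc = Cc * H / (1 + e0) * log10((sigma0 + delta_sigma) / sigma0)
Stress ratio = (84.1 + 148.7) / 84.1 = 2.76813
log10(2.76813) = 0.442187
Cc * H / (1 + e0) = 0.38 * 6.6 / (1 + 0.68) = 1.49286
Sc = 1.49286 * 0.442187
Sc = 0.6601 m


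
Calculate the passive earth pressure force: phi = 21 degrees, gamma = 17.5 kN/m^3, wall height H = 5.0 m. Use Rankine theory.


Compute passive earth pressure coefficient:
Kp = tan^2(45 + phi/2) = tan^2(55.5) = 2.117051
Compute passive force:
Pp = 0.5 * Kp * gamma * H^2
Pp = 0.5 * 2.117051 * 17.5 * 5.0^2
Pp = 463.1 kN/m


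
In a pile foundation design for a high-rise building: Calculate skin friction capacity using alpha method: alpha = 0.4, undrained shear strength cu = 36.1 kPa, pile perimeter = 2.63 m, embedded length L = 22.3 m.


Result: 846.89 kN

Derivation:
Using Qs = alpha * cu * perimeter * L
Qs = 0.4 * 36.1 * 2.63 * 22.3
Qs = 846.89 kN


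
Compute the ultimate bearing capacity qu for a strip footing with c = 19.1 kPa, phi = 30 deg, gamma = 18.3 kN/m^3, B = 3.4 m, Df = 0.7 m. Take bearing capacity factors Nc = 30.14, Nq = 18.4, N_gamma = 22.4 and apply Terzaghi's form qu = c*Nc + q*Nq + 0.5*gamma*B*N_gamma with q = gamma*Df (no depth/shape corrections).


Compute qu = c*Nc + gamma*Df*Nq + 0.5*gamma*B*N_gamma
Term 1: 19.1 * 30.14 = 575.674
Term 2: 18.3 * 0.7 * 18.4 = 235.704
Term 3: 0.5 * 18.3 * 3.4 * 22.4 = 696.864
qu = 575.674 + 235.704 + 696.864
qu = 1508.24 kPa


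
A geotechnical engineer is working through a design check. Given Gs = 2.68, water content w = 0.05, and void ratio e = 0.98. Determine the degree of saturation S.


Using S = Gs * w / e
S = 2.68 * 0.05 / 0.98
S = 0.1367


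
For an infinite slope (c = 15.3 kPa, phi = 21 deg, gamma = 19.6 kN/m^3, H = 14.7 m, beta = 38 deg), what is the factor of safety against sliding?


Result: 0.601

Derivation:
Using Fs = c / (gamma*H*sin(beta)*cos(beta)) + tan(phi)/tan(beta)
Cohesion contribution = 15.3 / (19.6*14.7*sin(38)*cos(38))
Cohesion contribution = 0.109457
Friction contribution = tan(21)/tan(38) = 0.491324
Fs = 0.109457 + 0.491324
Fs = 0.601


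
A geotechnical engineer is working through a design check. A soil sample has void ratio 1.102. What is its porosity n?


Result: 0.5243

Derivation:
Using the relation n = e / (1 + e)
n = 1.102 / (1 + 1.102)
n = 1.102 / 2.102
n = 0.5243


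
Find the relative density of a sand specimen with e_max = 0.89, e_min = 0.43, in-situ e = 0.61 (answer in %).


Result: 60.87 %

Derivation:
Using Dr = (e_max - e) / (e_max - e_min) * 100
e_max - e = 0.89 - 0.61 = 0.28
e_max - e_min = 0.89 - 0.43 = 0.46
Dr = 0.28 / 0.46 * 100
Dr = 60.87 %


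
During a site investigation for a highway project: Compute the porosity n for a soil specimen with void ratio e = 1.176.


Result: 0.5404

Derivation:
Using the relation n = e / (1 + e)
n = 1.176 / (1 + 1.176)
n = 1.176 / 2.176
n = 0.5404


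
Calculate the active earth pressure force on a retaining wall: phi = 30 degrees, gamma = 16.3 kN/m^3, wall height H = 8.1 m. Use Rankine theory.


Result: 178.24 kN/m

Derivation:
Compute active earth pressure coefficient:
Ka = tan^2(45 - phi/2) = tan^2(30.0) = 0.333333
Compute active force:
Pa = 0.5 * Ka * gamma * H^2
Pa = 0.5 * 0.333333 * 16.3 * 8.1^2
Pa = 178.24 kN/m


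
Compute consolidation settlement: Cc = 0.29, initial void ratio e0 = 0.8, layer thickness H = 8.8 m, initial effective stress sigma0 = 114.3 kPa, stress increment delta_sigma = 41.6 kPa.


Using Sc = Cc * H / (1 + e0) * log10((sigma0 + delta_sigma) / sigma0)
Stress ratio = (114.3 + 41.6) / 114.3 = 1.36395
log10(1.36395) = 0.1348
Cc * H / (1 + e0) = 0.29 * 8.8 / (1 + 0.8) = 1.41778
Sc = 1.41778 * 0.1348
Sc = 0.1911 m


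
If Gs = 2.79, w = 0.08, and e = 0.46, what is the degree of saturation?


Using S = Gs * w / e
S = 2.79 * 0.08 / 0.46
S = 0.4852


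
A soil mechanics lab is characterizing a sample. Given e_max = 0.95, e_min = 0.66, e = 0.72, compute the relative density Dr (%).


Result: 79.31 %

Derivation:
Using Dr = (e_max - e) / (e_max - e_min) * 100
e_max - e = 0.95 - 0.72 = 0.23
e_max - e_min = 0.95 - 0.66 = 0.29
Dr = 0.23 / 0.29 * 100
Dr = 79.31 %


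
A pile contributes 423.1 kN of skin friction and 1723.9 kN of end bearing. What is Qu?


Result: 2147.0 kN

Derivation:
Using Qu = Qf + Qb
Qu = 423.1 + 1723.9
Qu = 2147.0 kN


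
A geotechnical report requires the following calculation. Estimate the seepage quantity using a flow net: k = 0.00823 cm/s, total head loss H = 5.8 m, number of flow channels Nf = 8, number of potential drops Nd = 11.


Convert k to m/s for unit consistency with H:
k = 0.00823 cm/s = 0.00823 / 100 m/s = 8.23e-05 m/s
Using q = k * H * Nf / Nd
Nf / Nd = 8 / 11 = 0.7273
q = 8.23e-05 * 5.8 * 0.7273
q = 0.0003472 m^3/s per m


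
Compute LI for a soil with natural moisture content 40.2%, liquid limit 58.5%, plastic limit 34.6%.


Result: 0.234

Derivation:
First compute the plasticity index:
PI = LL - PL = 58.5 - 34.6 = 23.9
Then compute the liquidity index:
LI = (w - PL) / PI
LI = (40.2 - 34.6) / 23.9
LI = 0.234


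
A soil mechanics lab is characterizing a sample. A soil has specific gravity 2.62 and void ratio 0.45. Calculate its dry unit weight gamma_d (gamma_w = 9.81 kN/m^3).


Using gamma_d = Gs * gamma_w / (1 + e)
gamma_d = 2.62 * 9.81 / (1 + 0.45)
gamma_d = 2.62 * 9.81 / 1.45
gamma_d = 17.726 kN/m^3


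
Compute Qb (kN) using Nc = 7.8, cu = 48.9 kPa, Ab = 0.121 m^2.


Result: 46.15 kN

Derivation:
Using Qb = Nc * cu * Ab
Qb = 7.8 * 48.9 * 0.121
Qb = 46.15 kN


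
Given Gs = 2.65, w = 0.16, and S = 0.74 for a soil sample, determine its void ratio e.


Using the relation e = Gs * w / S
e = 2.65 * 0.16 / 0.74
e = 0.573


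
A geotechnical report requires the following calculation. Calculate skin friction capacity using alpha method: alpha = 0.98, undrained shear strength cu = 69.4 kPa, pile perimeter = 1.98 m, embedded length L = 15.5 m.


Result: 2087.29 kN

Derivation:
Using Qs = alpha * cu * perimeter * L
Qs = 0.98 * 69.4 * 1.98 * 15.5
Qs = 2087.29 kN


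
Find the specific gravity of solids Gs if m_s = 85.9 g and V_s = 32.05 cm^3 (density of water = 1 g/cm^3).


Result: 2.68

Derivation:
Using Gs = m_s / (V_s * rho_w)
Since rho_w = 1 g/cm^3:
Gs = 85.9 / 32.05
Gs = 2.68


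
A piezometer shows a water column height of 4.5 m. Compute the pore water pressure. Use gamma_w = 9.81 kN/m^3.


Result: 44.15 kPa

Derivation:
Using u = gamma_w * h_w
u = 9.81 * 4.5
u = 44.15 kPa


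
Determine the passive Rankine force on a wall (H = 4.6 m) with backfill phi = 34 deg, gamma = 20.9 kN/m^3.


Result: 782.14 kN/m

Derivation:
Compute passive earth pressure coefficient:
Kp = tan^2(45 + phi/2) = tan^2(62.0) = 3.537132
Compute passive force:
Pp = 0.5 * Kp * gamma * H^2
Pp = 0.5 * 3.537132 * 20.9 * 4.6^2
Pp = 782.14 kN/m


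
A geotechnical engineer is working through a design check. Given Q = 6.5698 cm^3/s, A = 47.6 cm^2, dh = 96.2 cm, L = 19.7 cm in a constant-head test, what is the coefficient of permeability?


Result: 0.028264 cm/s

Derivation:
Compute hydraulic gradient:
i = dh / L = 96.2 / 19.7 = 4.88325
Then apply Darcy's law:
k = Q / (A * i)
k = 6.5698 / (47.6 * 4.88325)
k = 6.5698 / 232.443
k = 0.028264 cm/s


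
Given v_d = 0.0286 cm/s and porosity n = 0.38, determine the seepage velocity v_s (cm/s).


Using v_s = v_d / n
v_s = 0.0286 / 0.38
v_s = 0.07526 cm/s


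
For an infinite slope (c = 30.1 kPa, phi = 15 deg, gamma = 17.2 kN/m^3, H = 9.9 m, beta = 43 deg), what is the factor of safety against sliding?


Result: 0.642

Derivation:
Using Fs = c / (gamma*H*sin(beta)*cos(beta)) + tan(phi)/tan(beta)
Cohesion contribution = 30.1 / (17.2*9.9*sin(43)*cos(43))
Cohesion contribution = 0.354399
Friction contribution = tan(15)/tan(43) = 0.28734
Fs = 0.354399 + 0.28734
Fs = 0.642


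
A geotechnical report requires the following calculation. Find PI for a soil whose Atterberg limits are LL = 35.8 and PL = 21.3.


Using PI = LL - PL
PI = 35.8 - 21.3
PI = 14.5


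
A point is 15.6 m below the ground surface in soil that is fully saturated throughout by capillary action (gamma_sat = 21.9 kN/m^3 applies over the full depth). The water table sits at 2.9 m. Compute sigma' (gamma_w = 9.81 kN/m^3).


Total stress = gamma_sat * depth
sigma = 21.9 * 15.6 = 341.64 kPa
Pore water pressure u = gamma_w * (depth - d_wt)
u = 9.81 * (15.6 - 2.9) = 124.587 kPa
Effective stress = sigma - u
sigma' = 341.64 - 124.587 = 217.05 kPa


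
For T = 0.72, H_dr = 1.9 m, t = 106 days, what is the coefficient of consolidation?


Using cv = T * H_dr^2 / t
H_dr^2 = 1.9^2 = 3.61
cv = 0.72 * 3.61 / 106
cv = 0.02452 m^2/day


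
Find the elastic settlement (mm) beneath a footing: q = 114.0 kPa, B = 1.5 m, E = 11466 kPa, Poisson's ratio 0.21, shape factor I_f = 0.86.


Using Se = q * B * (1 - nu^2) * I_f / E
1 - nu^2 = 1 - 0.21^2 = 0.9559
Se = 114.0 * 1.5 * 0.9559 * 0.86 / 11466
Se = 0.012260 m
Convert to mm: Se = 0.012260 * 1000 = 12.26 mm


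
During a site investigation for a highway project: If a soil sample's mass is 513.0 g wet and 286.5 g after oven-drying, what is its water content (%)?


Using w = (m_wet - m_dry) / m_dry * 100
m_wet - m_dry = 513.0 - 286.5 = 226.5 g
w = 226.5 / 286.5 * 100
w = 79.06 %


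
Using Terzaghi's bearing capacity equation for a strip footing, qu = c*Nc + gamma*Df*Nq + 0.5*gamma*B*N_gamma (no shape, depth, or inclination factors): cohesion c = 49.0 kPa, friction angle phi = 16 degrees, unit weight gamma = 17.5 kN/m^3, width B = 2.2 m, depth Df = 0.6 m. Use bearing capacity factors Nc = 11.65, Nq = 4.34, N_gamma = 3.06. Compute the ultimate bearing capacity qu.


Compute qu = c*Nc + gamma*Df*Nq + 0.5*gamma*B*N_gamma
Term 1: 49.0 * 11.65 = 570.85
Term 2: 17.5 * 0.6 * 4.34 = 45.57
Term 3: 0.5 * 17.5 * 2.2 * 3.06 = 58.905
qu = 570.85 + 45.57 + 58.905
qu = 675.33 kPa


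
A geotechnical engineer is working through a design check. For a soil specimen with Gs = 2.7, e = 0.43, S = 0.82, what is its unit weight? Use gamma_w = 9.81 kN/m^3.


Result: 20.941 kN/m^3

Derivation:
Using gamma = gamma_w * (Gs + S*e) / (1 + e)
Numerator: Gs + S*e = 2.7 + 0.82*0.43 = 3.0526
Denominator: 1 + e = 1 + 0.43 = 1.43
gamma = 9.81 * 3.0526 / 1.43
gamma = 20.941 kN/m^3


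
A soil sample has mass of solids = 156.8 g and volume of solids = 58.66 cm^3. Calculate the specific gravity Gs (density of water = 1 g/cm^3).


Using Gs = m_s / (V_s * rho_w)
Since rho_w = 1 g/cm^3:
Gs = 156.8 / 58.66
Gs = 2.673


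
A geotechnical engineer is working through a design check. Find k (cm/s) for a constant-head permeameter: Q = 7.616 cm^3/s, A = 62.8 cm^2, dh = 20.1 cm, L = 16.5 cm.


Compute hydraulic gradient:
i = dh / L = 20.1 / 16.5 = 1.21818
Then apply Darcy's law:
k = Q / (A * i)
k = 7.616 / (62.8 * 1.21818)
k = 7.616 / 76.5018
k = 0.099553 cm/s


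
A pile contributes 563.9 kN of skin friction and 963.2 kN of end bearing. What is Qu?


Using Qu = Qf + Qb
Qu = 563.9 + 963.2
Qu = 1527.1 kN


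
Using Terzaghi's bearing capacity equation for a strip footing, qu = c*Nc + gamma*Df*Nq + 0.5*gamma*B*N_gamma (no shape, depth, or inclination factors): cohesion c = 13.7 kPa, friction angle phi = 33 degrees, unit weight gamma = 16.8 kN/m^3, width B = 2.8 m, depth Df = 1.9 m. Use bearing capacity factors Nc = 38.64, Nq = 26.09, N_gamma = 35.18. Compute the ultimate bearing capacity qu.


Result: 2189.59 kPa

Derivation:
Compute qu = c*Nc + gamma*Df*Nq + 0.5*gamma*B*N_gamma
Term 1: 13.7 * 38.64 = 529.368
Term 2: 16.8 * 1.9 * 26.09 = 832.7928
Term 3: 0.5 * 16.8 * 2.8 * 35.18 = 827.4336
qu = 529.368 + 832.7928 + 827.4336
qu = 2189.59 kPa


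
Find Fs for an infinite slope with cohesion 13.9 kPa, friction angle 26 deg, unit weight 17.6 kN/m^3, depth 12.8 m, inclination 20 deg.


Using Fs = c / (gamma*H*sin(beta)*cos(beta)) + tan(phi)/tan(beta)
Cohesion contribution = 13.9 / (17.6*12.8*sin(20)*cos(20))
Cohesion contribution = 0.191979
Friction contribution = tan(26)/tan(20) = 1.34003
Fs = 0.191979 + 1.34003
Fs = 1.532


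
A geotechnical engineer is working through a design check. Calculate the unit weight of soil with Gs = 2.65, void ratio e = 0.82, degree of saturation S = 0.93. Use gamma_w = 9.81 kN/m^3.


Using gamma = gamma_w * (Gs + S*e) / (1 + e)
Numerator: Gs + S*e = 2.65 + 0.93*0.82 = 3.4126
Denominator: 1 + e = 1 + 0.82 = 1.82
gamma = 9.81 * 3.4126 / 1.82
gamma = 18.394 kN/m^3


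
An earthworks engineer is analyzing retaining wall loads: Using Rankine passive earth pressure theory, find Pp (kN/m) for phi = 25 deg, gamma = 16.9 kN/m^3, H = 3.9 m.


Compute passive earth pressure coefficient:
Kp = tan^2(45 + phi/2) = tan^2(57.5) = 2.463913
Compute passive force:
Pp = 0.5 * Kp * gamma * H^2
Pp = 0.5 * 2.463913 * 16.9 * 3.9^2
Pp = 316.67 kN/m


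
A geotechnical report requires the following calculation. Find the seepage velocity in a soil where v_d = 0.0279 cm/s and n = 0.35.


Using v_s = v_d / n
v_s = 0.0279 / 0.35
v_s = 0.07971 cm/s


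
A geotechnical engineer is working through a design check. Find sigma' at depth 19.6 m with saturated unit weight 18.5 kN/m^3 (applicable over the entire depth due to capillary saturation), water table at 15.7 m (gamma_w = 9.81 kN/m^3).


Total stress = gamma_sat * depth
sigma = 18.5 * 19.6 = 362.6 kPa
Pore water pressure u = gamma_w * (depth - d_wt)
u = 9.81 * (19.6 - 15.7) = 38.259 kPa
Effective stress = sigma - u
sigma' = 362.6 - 38.259 = 324.34 kPa


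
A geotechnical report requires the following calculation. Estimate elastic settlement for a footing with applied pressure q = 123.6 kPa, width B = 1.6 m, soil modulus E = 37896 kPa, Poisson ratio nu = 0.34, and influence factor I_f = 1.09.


Using Se = q * B * (1 - nu^2) * I_f / E
1 - nu^2 = 1 - 0.34^2 = 0.8844
Se = 123.6 * 1.6 * 0.8844 * 1.09 / 37896
Se = 0.005031 m
Convert to mm: Se = 0.005031 * 1000 = 5.031 mm


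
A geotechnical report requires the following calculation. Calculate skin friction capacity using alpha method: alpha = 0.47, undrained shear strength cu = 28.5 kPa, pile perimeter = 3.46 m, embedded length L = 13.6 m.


Using Qs = alpha * cu * perimeter * L
Qs = 0.47 * 28.5 * 3.46 * 13.6
Qs = 630.32 kN


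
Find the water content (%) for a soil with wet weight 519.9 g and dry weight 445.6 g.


Using w = (m_wet - m_dry) / m_dry * 100
m_wet - m_dry = 519.9 - 445.6 = 74.3 g
w = 74.3 / 445.6 * 100
w = 16.67 %


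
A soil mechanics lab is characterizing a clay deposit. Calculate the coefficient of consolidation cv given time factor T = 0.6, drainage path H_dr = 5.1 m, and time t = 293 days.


Using cv = T * H_dr^2 / t
H_dr^2 = 5.1^2 = 26.01
cv = 0.6 * 26.01 / 293
cv = 0.05326 m^2/day


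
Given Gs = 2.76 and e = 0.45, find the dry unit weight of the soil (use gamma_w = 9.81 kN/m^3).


Using gamma_d = Gs * gamma_w / (1 + e)
gamma_d = 2.76 * 9.81 / (1 + 0.45)
gamma_d = 2.76 * 9.81 / 1.45
gamma_d = 18.673 kN/m^3


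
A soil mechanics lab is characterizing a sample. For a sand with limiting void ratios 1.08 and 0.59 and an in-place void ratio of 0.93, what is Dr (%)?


Using Dr = (e_max - e) / (e_max - e_min) * 100
e_max - e = 1.08 - 0.93 = 0.15
e_max - e_min = 1.08 - 0.59 = 0.49
Dr = 0.15 / 0.49 * 100
Dr = 30.61 %


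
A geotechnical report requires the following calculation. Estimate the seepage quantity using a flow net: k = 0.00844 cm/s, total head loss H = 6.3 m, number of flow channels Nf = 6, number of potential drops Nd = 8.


Result: 0.0003988 m^3/s per m

Derivation:
Convert k to m/s for unit consistency with H:
k = 0.00844 cm/s = 0.00844 / 100 m/s = 8.44e-05 m/s
Using q = k * H * Nf / Nd
Nf / Nd = 6 / 8 = 0.75
q = 8.44e-05 * 6.3 * 0.75
q = 0.0003988 m^3/s per m


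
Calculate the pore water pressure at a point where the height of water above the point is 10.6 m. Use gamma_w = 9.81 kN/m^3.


Using u = gamma_w * h_w
u = 9.81 * 10.6
u = 103.99 kPa


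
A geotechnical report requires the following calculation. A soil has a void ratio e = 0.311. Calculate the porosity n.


Using the relation n = e / (1 + e)
n = 0.311 / (1 + 0.311)
n = 0.311 / 1.311
n = 0.2372


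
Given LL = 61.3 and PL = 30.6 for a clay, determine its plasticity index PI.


Using PI = LL - PL
PI = 61.3 - 30.6
PI = 30.7


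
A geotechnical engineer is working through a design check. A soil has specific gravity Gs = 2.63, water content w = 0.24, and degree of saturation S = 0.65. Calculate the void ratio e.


Using the relation e = Gs * w / S
e = 2.63 * 0.24 / 0.65
e = 0.9711


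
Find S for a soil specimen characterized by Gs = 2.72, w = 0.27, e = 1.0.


Using S = Gs * w / e
S = 2.72 * 0.27 / 1.0
S = 0.7344


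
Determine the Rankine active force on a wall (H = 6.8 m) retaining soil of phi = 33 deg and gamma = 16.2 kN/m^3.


Result: 110.42 kN/m

Derivation:
Compute active earth pressure coefficient:
Ka = tan^2(45 - phi/2) = tan^2(28.5) = 0.294801
Compute active force:
Pa = 0.5 * Ka * gamma * H^2
Pa = 0.5 * 0.294801 * 16.2 * 6.8^2
Pa = 110.42 kN/m


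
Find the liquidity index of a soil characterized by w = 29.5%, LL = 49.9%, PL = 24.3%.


First compute the plasticity index:
PI = LL - PL = 49.9 - 24.3 = 25.6
Then compute the liquidity index:
LI = (w - PL) / PI
LI = (29.5 - 24.3) / 25.6
LI = 0.203


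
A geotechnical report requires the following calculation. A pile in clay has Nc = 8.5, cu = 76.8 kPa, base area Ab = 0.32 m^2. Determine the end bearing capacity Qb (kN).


Result: 208.9 kN

Derivation:
Using Qb = Nc * cu * Ab
Qb = 8.5 * 76.8 * 0.32
Qb = 208.9 kN


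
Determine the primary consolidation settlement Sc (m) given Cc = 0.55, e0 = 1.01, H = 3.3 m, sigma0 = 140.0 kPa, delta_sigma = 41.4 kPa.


Using Sc = Cc * H / (1 + e0) * log10((sigma0 + delta_sigma) / sigma0)
Stress ratio = (140.0 + 41.4) / 140.0 = 1.29571
log10(1.29571) = 0.112509
Cc * H / (1 + e0) = 0.55 * 3.3 / (1 + 1.01) = 0.902985
Sc = 0.902985 * 0.112509
Sc = 0.1016 m


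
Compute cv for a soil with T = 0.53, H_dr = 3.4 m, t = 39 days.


Using cv = T * H_dr^2 / t
H_dr^2 = 3.4^2 = 11.56
cv = 0.53 * 11.56 / 39
cv = 0.1571 m^2/day


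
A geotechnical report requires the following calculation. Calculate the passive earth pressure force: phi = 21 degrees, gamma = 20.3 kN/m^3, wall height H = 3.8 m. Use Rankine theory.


Result: 310.29 kN/m

Derivation:
Compute passive earth pressure coefficient:
Kp = tan^2(45 + phi/2) = tan^2(55.5) = 2.117051
Compute passive force:
Pp = 0.5 * Kp * gamma * H^2
Pp = 0.5 * 2.117051 * 20.3 * 3.8^2
Pp = 310.29 kN/m


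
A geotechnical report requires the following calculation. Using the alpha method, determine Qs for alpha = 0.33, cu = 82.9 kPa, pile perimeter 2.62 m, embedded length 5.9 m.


Result: 422.88 kN

Derivation:
Using Qs = alpha * cu * perimeter * L
Qs = 0.33 * 82.9 * 2.62 * 5.9
Qs = 422.88 kN


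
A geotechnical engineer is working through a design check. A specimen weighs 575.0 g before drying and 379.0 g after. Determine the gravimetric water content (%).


Using w = (m_wet - m_dry) / m_dry * 100
m_wet - m_dry = 575.0 - 379.0 = 196.0 g
w = 196.0 / 379.0 * 100
w = 51.72 %


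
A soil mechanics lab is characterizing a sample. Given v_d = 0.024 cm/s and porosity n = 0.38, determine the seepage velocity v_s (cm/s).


Using v_s = v_d / n
v_s = 0.024 / 0.38
v_s = 0.06316 cm/s


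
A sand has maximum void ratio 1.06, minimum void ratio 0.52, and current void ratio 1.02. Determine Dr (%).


Result: 7.41 %

Derivation:
Using Dr = (e_max - e) / (e_max - e_min) * 100
e_max - e = 1.06 - 1.02 = 0.04
e_max - e_min = 1.06 - 0.52 = 0.54
Dr = 0.04 / 0.54 * 100
Dr = 7.41 %


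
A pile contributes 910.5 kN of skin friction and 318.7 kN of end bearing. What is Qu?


Result: 1229.2 kN

Derivation:
Using Qu = Qf + Qb
Qu = 910.5 + 318.7
Qu = 1229.2 kN


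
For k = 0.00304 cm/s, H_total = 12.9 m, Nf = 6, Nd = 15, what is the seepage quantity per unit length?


Result: 0.0001569 m^3/s per m

Derivation:
Convert k to m/s for unit consistency with H:
k = 0.00304 cm/s = 0.00304 / 100 m/s = 3.04e-05 m/s
Using q = k * H * Nf / Nd
Nf / Nd = 6 / 15 = 0.4
q = 3.04e-05 * 12.9 * 0.4
q = 0.0001569 m^3/s per m


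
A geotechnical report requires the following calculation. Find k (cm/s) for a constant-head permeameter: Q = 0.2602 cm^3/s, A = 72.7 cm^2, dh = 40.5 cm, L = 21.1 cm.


Compute hydraulic gradient:
i = dh / L = 40.5 / 21.1 = 1.91943
Then apply Darcy's law:
k = Q / (A * i)
k = 0.2602 / (72.7 * 1.91943)
k = 0.2602 / 139.543
k = 0.001865 cm/s


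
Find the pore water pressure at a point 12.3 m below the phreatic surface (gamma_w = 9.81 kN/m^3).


Result: 120.66 kPa

Derivation:
Using u = gamma_w * h_w
u = 9.81 * 12.3
u = 120.66 kPa


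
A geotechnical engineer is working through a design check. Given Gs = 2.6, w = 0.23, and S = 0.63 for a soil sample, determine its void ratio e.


Result: 0.9492

Derivation:
Using the relation e = Gs * w / S
e = 2.6 * 0.23 / 0.63
e = 0.9492


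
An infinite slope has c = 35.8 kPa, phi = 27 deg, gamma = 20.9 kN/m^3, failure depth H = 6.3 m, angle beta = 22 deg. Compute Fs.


Using Fs = c / (gamma*H*sin(beta)*cos(beta)) + tan(phi)/tan(beta)
Cohesion contribution = 35.8 / (20.9*6.3*sin(22)*cos(22))
Cohesion contribution = 0.782807
Friction contribution = tan(27)/tan(22) = 1.26112
Fs = 0.782807 + 1.26112
Fs = 2.044


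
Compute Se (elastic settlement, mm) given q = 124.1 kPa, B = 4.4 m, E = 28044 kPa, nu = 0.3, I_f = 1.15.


Using Se = q * B * (1 - nu^2) * I_f / E
1 - nu^2 = 1 - 0.3^2 = 0.91
Se = 124.1 * 4.4 * 0.91 * 1.15 / 28044
Se = 0.020376 m
Convert to mm: Se = 0.020376 * 1000 = 20.376 mm


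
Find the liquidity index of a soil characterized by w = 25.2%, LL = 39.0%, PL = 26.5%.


Result: -0.104

Derivation:
First compute the plasticity index:
PI = LL - PL = 39.0 - 26.5 = 12.5
Then compute the liquidity index:
LI = (w - PL) / PI
LI = (25.2 - 26.5) / 12.5
LI = -0.104


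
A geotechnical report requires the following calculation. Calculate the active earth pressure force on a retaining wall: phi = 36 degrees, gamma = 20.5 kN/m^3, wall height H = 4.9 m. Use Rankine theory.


Result: 63.89 kN/m

Derivation:
Compute active earth pressure coefficient:
Ka = tan^2(45 - phi/2) = tan^2(27.0) = 0.259616
Compute active force:
Pa = 0.5 * Ka * gamma * H^2
Pa = 0.5 * 0.259616 * 20.5 * 4.9^2
Pa = 63.89 kN/m


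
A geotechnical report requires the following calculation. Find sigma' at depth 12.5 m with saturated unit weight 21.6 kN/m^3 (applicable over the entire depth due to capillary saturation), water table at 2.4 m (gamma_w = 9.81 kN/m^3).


Total stress = gamma_sat * depth
sigma = 21.6 * 12.5 = 270.0 kPa
Pore water pressure u = gamma_w * (depth - d_wt)
u = 9.81 * (12.5 - 2.4) = 99.081 kPa
Effective stress = sigma - u
sigma' = 270.0 - 99.081 = 170.92 kPa


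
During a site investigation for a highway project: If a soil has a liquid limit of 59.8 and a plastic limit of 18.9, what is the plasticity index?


Result: 40.9

Derivation:
Using PI = LL - PL
PI = 59.8 - 18.9
PI = 40.9


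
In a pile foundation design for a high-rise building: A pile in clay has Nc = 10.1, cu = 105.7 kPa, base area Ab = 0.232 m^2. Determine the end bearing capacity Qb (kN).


Using Qb = Nc * cu * Ab
Qb = 10.1 * 105.7 * 0.232
Qb = 247.68 kN


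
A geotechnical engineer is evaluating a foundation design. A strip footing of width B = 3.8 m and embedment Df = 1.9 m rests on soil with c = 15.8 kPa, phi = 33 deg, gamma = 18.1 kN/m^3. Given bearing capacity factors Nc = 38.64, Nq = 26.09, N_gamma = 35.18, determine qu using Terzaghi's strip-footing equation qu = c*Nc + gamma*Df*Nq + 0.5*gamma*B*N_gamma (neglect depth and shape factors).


Result: 2717.59 kPa

Derivation:
Compute qu = c*Nc + gamma*Df*Nq + 0.5*gamma*B*N_gamma
Term 1: 15.8 * 38.64 = 610.512
Term 2: 18.1 * 1.9 * 26.09 = 897.2351
Term 3: 0.5 * 18.1 * 3.8 * 35.18 = 1209.8402
qu = 610.512 + 897.2351 + 1209.8402
qu = 2717.59 kPa


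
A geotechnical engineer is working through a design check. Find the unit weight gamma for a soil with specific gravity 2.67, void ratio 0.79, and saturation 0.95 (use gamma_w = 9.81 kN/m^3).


Result: 18.746 kN/m^3

Derivation:
Using gamma = gamma_w * (Gs + S*e) / (1 + e)
Numerator: Gs + S*e = 2.67 + 0.95*0.79 = 3.4205
Denominator: 1 + e = 1 + 0.79 = 1.79
gamma = 9.81 * 3.4205 / 1.79
gamma = 18.746 kN/m^3


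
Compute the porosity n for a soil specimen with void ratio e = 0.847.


Using the relation n = e / (1 + e)
n = 0.847 / (1 + 0.847)
n = 0.847 / 1.847
n = 0.4586
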